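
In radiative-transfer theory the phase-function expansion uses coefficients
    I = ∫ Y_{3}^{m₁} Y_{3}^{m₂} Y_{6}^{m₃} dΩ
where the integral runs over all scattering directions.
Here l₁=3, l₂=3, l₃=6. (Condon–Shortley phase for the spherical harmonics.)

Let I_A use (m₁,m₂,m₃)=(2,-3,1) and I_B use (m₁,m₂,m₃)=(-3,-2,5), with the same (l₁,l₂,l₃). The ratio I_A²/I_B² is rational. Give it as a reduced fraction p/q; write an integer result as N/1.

Shared (l₁,l₂,l₃)=(3,3,6): N and (l;000)² cancel in I_A²/I_B².
A: Δ = 0!·6!·6!/13! = 1/12012; Racah Σ t=0..0: t=0:+1/86400 = 1/86400; ⇒ 3j(3 3 6; 2 -3 1)² = 1/1716, sgn -1
B: Δ = 0!·6!·6!/13! = 1/12012; Racah Σ t=0..0: t=0:+1/86400 = 1/86400; ⇒ 3j(3 3 6; -3 -2 5)² = 1/26, sgn -1
I_A²/I_B² = (1/1716)/(1/26) = 1/66

1/66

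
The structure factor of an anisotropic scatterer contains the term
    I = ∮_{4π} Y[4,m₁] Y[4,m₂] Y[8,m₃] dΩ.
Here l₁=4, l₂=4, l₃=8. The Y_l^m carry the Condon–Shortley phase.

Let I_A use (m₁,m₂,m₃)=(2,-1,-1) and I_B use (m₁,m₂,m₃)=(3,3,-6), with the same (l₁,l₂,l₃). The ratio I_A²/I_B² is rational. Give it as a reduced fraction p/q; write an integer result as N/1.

Same 4,4,8: normalisation and zero-m 3j drop out of the ratio.
A: Δ: 0! 8! 8! / 17! → 1/218790; sum: t=0:+1/1036800 = 1/1036800; 3j²(4 4 8; 2 -1 -1) = Δ·Π!·Σ² = 98/12155  (sign -1)
B: Δ: 0! 8! 8! / 17! → 1/218790; sum: t=0:+1/25401600 = 1/25401600; 3j²(4 4 8; 3 3 -6) = Δ·Π!·Σ² = 8/255  (sign +1)
I_A²/I_B² = (98/12155)/(8/255) = 147/572

147/572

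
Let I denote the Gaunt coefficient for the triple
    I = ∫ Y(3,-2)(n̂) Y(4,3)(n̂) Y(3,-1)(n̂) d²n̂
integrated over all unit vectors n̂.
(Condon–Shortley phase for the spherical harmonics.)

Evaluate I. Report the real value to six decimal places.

Checks pass: Σm=0; 10 even; l₃=3∈[1,7].
(2·3+1)(2·4+1)(2·3+1) = 441
Δ: 4! 2! 4! / 11! → 1/34650
sum: t=1:−1/72 t=2:+1/16 t=3:−1/72 = 5/144
3j²(3 4 3; 0 0 0) = Δ·Π!·Σ² = 2/77  (sign -1)
sum: t=3:−1/288 t=4:+1/144 = 1/288
3j²(3 4 3; -2 3 -1) = Δ·Π!·Σ² = 1/99  (sign +1)
combine: 4πI² = 441·2/77·1/99 = 14/121
take √, sign -1: I = -0.09595473

-0.095955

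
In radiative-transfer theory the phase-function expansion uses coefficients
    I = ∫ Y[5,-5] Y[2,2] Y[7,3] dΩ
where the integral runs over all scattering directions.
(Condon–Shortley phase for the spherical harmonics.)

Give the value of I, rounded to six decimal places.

Checks pass: Σm=0; 14 even; l₃=7∈[3,7].
(2·5+1)(2·2+1)(2·7+1) = 825
Δ: 0! 10! 4! / 15! → 1/15015
sum: t=0:+1/57600 = 1/57600
3j²(5 2 7; 0 0 0) = Δ·Π!·Σ² = 21/715  (sign -1)
sum: t=0:+1/87091200 = 1/87091200
3j²(5 2 7; -5 2 3) = Δ·Π!·Σ² = 1/15015  (sign +1)
combine: 4πI² = 825·21/715·1/15015 = 3/1859
take √, sign -1: I = -0.01133225

-0.011332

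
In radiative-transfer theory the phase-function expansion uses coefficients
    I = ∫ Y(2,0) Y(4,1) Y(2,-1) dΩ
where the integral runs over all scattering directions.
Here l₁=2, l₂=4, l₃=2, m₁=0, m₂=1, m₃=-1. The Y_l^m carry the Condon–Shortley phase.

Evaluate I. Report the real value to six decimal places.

m-sum 0 ✓  L=8 even ✓  2≤2≤6 ✓
Π(2lᵢ+1) = 5×9×5 = 225
triangle coeff Δ(2,4,2) = 1/630
Σ_t [2,2]: t=2:+1/16 = 1/16
(3j)²=2/35 [(2 4 2; 0 0 0)], sign=+1
Σ_t [2,2]: t=2:+1/24 = 1/24
(3j)²=1/21 [(2 4 2; 0 1 -1)], sign=-1
⇒ 4πI² = 30/49
I = (-1)√(30/49/(4π)) = -0.22072812

-0.220728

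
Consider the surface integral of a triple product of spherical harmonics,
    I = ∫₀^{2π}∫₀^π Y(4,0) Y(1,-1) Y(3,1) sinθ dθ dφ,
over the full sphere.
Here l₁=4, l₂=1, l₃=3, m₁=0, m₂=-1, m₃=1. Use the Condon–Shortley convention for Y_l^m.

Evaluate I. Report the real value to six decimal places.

0.150786

m-sum 0 ✓  L=8 even ✓  3≤3≤5 ✓
Π(2lᵢ+1) = 9×3×7 = 189
triangle coeff Δ(4,1,3) = 1/252
Σ_t [1,1]: t=1:−1/36 = -1/36
(3j)²=4/63 [(4 1 3; 0 0 0)], sign=+1
Σ_t [0,0]: t=0:+1/96 = 1/96
(3j)²=1/42 [(4 1 3; 0 -1 1)], sign=+1
⇒ 4πI² = 2/7
I = (+1)√(2/7/(4π)) = 0.15078601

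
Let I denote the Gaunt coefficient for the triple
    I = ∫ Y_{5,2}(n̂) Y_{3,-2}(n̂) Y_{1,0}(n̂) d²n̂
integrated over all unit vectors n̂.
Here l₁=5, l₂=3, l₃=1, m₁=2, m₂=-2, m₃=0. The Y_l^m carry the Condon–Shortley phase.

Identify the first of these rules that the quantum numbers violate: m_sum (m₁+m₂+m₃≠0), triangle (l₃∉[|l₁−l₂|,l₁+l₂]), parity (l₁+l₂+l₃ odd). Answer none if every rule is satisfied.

triangle

azimuthal sum: 2 − 2 + 0 = 0  ✓
2 ≤ 1 ≤ 8 (triangle on l)  ✗
L = 5 + 3 + 1 = 9 (odd)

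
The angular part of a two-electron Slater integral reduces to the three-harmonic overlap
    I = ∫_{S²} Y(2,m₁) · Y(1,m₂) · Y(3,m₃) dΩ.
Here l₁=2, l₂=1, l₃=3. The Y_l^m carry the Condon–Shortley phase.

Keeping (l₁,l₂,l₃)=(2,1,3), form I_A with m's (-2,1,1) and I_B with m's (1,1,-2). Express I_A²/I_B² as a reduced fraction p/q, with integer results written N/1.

1/10

Shared (l₁,l₂,l₃)=(2,1,3): N and (l;000)² cancel in I_A²/I_B².
A: Δ = 0!·4!·2!/7! = 1/105; Racah Σ t=0..0: t=0:+1/48 = 1/48; ⇒ 3j(2 1 3; -2 1 1)² = 1/105, sgn +1
B: Δ = 0!·4!·2!/7! = 1/105; Racah Σ t=0..0: t=0:+1/12 = 1/12; ⇒ 3j(2 1 3; 1 1 -2)² = 2/21, sgn -1
I_A²/I_B² = (1/105)/(2/21) = 1/10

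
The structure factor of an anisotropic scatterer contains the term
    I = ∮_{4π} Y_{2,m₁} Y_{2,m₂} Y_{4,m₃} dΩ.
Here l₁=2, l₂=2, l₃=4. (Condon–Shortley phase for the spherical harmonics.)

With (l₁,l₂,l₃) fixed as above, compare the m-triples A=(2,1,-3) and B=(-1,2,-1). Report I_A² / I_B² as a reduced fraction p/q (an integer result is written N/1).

l's match ⇒ only the (l;m) 3-j factors differ between A and B.
A: triangle coeff Δ(2,2,4) = 1/630; Σ_t [0,0]: t=0:+1/144 = 1/144; (3j)²=1/18 [(2 2 4; 2 1 -3)], sign=-1
B: triangle coeff Δ(2,2,4) = 1/630; Σ_t [0,0]: t=0:+1/144 = 1/144; (3j)²=1/126 [(2 2 4; -1 2 -1)], sign=-1
I_A²/I_B² = (1/18)/(1/126) = 7/1

7/1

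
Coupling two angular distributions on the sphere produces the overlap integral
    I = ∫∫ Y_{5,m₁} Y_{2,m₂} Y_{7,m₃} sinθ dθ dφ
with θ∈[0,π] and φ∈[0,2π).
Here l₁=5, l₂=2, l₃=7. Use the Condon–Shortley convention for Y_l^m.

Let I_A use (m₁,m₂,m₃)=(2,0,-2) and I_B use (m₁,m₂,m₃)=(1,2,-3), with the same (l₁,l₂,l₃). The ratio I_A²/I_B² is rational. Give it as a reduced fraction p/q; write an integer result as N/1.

12/7

Shared (l₁,l₂,l₃)=(5,2,7): N and (l;000)² cancel in I_A²/I_B².
A: Δ = 0!·10!·4!/15! = 1/15015; Racah Σ t=0..0: t=0:+1/120960 = 1/120960; ⇒ 3j(5 2 7; 2 0 -2)² = 24/1001, sgn -1
B: Δ = 0!·10!·4!/15! = 1/15015; Racah Σ t=0..0: t=0:+1/414720 = 1/414720; ⇒ 3j(5 2 7; 1 2 -3)² = 2/143, sgn +1
I_A²/I_B² = (24/1001)/(2/143) = 12/7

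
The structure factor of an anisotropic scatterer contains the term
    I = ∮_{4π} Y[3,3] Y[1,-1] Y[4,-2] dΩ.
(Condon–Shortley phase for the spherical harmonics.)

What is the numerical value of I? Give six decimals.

m-sum 0 ✓  L=8 even ✓  2≤4≤4 ✓
Π(2lᵢ+1) = 7×3×9 = 189
triangle coeff Δ(3,1,4) = 1/252
Σ_t [0,0]: t=0:+1/36 = 1/36
(3j)²=4/63 [(3 1 4; 0 0 0)], sign=+1
Σ_t [0,0]: t=0:+1/1440 = 1/1440
(3j)²=1/252 [(3 1 4; 3 -1 -2)], sign=+1
⇒ 4πI² = 1/21
I = (+1)√(1/21/(4π)) = 0.06155813

0.061558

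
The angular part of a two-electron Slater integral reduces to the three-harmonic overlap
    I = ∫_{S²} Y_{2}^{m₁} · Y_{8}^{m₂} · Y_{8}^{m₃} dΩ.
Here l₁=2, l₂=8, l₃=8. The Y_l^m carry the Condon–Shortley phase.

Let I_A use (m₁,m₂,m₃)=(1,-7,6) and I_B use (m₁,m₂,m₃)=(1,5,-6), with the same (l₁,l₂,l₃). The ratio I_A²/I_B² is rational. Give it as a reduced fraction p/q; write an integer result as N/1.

845/847

l's match ⇒ only the (l;m) 3-j factors differ between A and B.
A: triangle coeff Δ(2,8,8) = 1/348840; Σ_t [0,1]: t=0:+1/12454041600 t=1:−1/174356582400 = 1/13412044800; (3j)²=169/7752 [(2 8 8; 1 -7 6)], sign=+1
B: triangle coeff Δ(2,8,8) = 1/348840; Σ_t [0,1]: t=0:+1/12454041600 t=1:−1/1916006400 = -1/2264371200; (3j)²=847/38760 [(2 8 8; 1 5 -6)], sign=-1
I_A²/I_B² = (169/7752)/(847/38760) = 845/847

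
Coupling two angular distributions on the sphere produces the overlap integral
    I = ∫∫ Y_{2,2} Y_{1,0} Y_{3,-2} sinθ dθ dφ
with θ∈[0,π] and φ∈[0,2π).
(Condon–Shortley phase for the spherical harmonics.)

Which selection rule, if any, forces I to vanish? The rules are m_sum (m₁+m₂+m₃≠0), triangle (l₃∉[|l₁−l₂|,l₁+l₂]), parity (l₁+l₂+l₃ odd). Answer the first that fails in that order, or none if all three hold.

none

m₁+m₂+m₃ = 2 + 0 − 2 = 0  ✓
triangle: |2−1|=1 ≤ l₃=3 ≤ 2+1=3  ✓
parity: l₁+l₂+l₃ = 6 is even  ✓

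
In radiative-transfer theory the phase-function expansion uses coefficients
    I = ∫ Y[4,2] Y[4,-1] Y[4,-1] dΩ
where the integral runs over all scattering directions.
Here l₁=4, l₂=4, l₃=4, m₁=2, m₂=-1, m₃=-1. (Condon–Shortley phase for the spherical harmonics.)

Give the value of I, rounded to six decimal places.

Rules hold: Σm=0, L=12 even, 0≤4≤8.
N = 9·9·9 = 729
Δ = 4!·4!·4!/13! = 1/450450
Racah Σ t=0..4: t=0:+1/13824 t=1:−1/216 t=2:+1/64 t=3:−1/216 t=4:+1/13824 = 5/768
⇒ 3j(4 4 4; 0 0 0)² = 18/1001, sgn +1
Racah Σ t=0..2: t=0:+1/576 t=1:−1/144 t=2:+1/576 = -1/288
⇒ 3j(4 4 4; 2 -1 -1)² = 20/1001, sgn +1
4πI² = N·(3j₀)²·(3jₘ)² = 262440/1002001
I = +1·√(0.261916/4π) = 0.14436968

0.144370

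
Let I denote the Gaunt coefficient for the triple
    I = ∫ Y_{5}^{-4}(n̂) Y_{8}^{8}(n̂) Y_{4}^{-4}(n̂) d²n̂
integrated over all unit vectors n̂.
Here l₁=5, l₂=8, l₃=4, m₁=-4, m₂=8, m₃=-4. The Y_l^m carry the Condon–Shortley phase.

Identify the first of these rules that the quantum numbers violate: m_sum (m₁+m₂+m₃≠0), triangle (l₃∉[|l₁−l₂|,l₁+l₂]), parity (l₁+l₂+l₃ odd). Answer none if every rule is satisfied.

parity

azimuthal sum: -4 + 8 − 4 = 0  ✓
3 ≤ 4 ≤ 13 (triangle on l)  ✓
L = 5 + 8 + 4 = 17 (odd)  ✗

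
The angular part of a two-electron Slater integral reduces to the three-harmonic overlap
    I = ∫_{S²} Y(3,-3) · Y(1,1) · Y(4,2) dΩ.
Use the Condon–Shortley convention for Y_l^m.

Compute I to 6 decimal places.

Rules hold: Σm=0, L=8 even, 2≤4≤4.
N = 7·3·9 = 189
Δ = 0!·6!·2!/9! = 1/252
Racah Σ t=0..0: t=0:+1/36 = 1/36
⇒ 3j(3 1 4; 0 0 0)² = 4/63, sgn +1
Racah Σ t=0..0: t=0:+1/1440 = 1/1440
⇒ 3j(3 1 4; -3 1 2)² = 1/252, sgn +1
4πI² = N·(3j₀)²·(3jₘ)² = 1/21
I = +1·√(0.047619/4π) = 0.06155813

0.061558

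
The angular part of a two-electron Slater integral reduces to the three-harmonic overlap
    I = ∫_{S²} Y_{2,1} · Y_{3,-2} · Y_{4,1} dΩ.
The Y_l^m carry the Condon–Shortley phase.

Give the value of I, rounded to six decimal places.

L=9 odd ⇒ parity kills the (l;000) factor ⇒ I = 0

0.000000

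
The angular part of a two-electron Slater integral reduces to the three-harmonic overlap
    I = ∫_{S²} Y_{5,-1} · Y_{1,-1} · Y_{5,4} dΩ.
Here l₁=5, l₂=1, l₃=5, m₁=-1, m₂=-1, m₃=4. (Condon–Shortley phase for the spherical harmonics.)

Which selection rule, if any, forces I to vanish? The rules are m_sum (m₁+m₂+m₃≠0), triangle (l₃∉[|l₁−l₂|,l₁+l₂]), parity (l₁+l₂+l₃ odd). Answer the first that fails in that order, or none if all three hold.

m_sum

azimuthal sum: -1 − 1 + 4 = 2  ✗
4 ≤ 5 ≤ 6 (triangle on l)
L = 5 + 1 + 5 = 11 (odd)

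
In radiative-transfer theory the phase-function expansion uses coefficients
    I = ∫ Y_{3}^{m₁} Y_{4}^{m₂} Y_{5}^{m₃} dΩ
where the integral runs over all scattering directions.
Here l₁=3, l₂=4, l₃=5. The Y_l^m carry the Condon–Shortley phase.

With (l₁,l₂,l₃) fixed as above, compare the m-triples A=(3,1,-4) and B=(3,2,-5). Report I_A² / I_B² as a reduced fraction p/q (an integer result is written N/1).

Same 3,4,5: normalisation and zero-m 3j drop out of the ratio.
A: Δ: 2! 4! 6! / 13! → 1/180180; sum: t=0:+1/5760 = 1/5760; 3j²(3 4 5; 3 1 -4) = Δ·Π!·Σ² = 9/286  (sign -1)
B: Δ: 2! 4! 6! / 13! → 1/180180; sum: t=0:+1/34560 = 1/34560; 3j²(3 4 5; 3 2 -5) = Δ·Π!·Σ² = 5/286  (sign +1)
I_A²/I_B² = (9/286)/(5/286) = 9/5

9/5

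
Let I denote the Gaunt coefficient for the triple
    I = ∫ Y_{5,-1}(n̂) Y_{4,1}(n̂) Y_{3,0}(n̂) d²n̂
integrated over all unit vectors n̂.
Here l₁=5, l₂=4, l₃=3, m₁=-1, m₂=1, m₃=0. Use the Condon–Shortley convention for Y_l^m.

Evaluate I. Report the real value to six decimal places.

-0.115089

m-sum 0 ✓  L=12 even ✓  1≤3≤9 ✓
Π(2lᵢ+1) = 11×9×7 = 693
triangle coeff Δ(5,4,3) = 1/180180
Σ_t [2,4]: t=2:+1/576 t=3:−1/144 t=4:+1/576 = -1/288
(3j)²=20/1001 [(5 4 3; 0 0 0)], sign=+1
Σ_t [3,5]: t=3:−1/432 t=4:+1/192 t=5:−1/1440 = 19/8640
(3j)²=361/30030 [(5 4 3; -1 1 0)], sign=-1
⇒ 4πI² = 2166/13013
I = (-1)√(2166/13013/(4π)) = -0.11508947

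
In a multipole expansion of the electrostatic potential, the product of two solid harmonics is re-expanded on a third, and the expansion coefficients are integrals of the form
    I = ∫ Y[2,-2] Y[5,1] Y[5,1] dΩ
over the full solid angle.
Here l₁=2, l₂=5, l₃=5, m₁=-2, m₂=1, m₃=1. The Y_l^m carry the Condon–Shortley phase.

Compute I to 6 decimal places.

0.198089

Checks pass: Σm=0; 12 even; l₃=5∈[3,7].
(2·2+1)(2·5+1)(2·5+1) = 605
Δ: 2! 2! 8! / 13! → 1/38610
sum: t=0:+1/2880 t=1:−1/576 t=2:+1/2880 = -1/960
3j²(2 5 5; 0 0 0) = Δ·Π!·Σ² = 10/429  (sign +1)
sum: t=2:+1/2304 = 1/2304
3j²(2 5 5; -2 1 1) = Δ·Π!·Σ² = 5/143  (sign +1)
combine: 4πI² = 605·10/429·5/143 = 250/507
take √, sign +1: I = 0.19808933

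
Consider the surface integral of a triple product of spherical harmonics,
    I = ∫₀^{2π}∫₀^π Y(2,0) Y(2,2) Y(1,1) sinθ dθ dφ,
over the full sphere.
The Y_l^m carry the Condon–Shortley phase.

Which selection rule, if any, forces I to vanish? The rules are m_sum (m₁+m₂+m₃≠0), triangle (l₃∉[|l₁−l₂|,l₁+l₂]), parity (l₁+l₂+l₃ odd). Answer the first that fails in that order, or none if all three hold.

m_sum

azimuthal sum: 0 + 2 + 1 = 3  ✗
0 ≤ 1 ≤ 4 (triangle on l)
L = 2 + 2 + 1 = 5 (odd)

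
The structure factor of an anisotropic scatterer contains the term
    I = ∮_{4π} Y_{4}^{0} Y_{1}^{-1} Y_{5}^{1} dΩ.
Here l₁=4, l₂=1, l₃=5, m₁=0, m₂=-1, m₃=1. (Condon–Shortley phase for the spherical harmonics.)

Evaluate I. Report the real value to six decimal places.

Checks pass: Σm=0; 10 even; l₃=5∈[3,5].
(2·4+1)(2·1+1)(2·5+1) = 297
Δ: 0! 8! 2! / 11! → 1/495
sum: t=0:+1/576 = 1/576
3j²(4 1 5; 0 0 0) = Δ·Π!·Σ² = 5/99  (sign -1)
sum: t=0:+1/1152 = 1/1152
3j²(4 1 5; 0 -1 1) = Δ·Π!·Σ² = 1/33  (sign +1)
combine: 4πI² = 297·5/99·1/33 = 5/11
take √, sign -1: I = -0.19018827

-0.190188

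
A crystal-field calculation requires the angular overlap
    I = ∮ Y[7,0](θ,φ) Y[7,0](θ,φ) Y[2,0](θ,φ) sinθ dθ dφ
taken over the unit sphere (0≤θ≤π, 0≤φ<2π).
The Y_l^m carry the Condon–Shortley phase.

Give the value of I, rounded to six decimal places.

0.159836

Rules hold: Σm=0, L=16 even, 0≤2≤14.
N = 15·15·5 = 1125
Δ = 12!·2!·2!/17! = 1/185640
Racah Σ t=5..7: t=5:−1/2419200 t=6:+1/518400 t=7:−1/2419200 = 1/907200
⇒ 3j(7 7 2; 0 0 0)² = 56/3315, sgn +1
(m-triple is (0,0,0) — same symbol as above.)
4πI² = N·(3j₀)²·(3jₘ)² = 15680/48841
I = +1·√(0.321042/4π) = 0.15983645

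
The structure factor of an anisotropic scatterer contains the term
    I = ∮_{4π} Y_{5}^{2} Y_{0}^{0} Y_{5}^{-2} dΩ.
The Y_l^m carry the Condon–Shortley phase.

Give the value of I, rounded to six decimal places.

Checks pass: Σm=0; 10 even; l₃=5∈[5,5].
(2·5+1)(2·0+1)(2·5+1) = 121
Δ: 0! 10! 0! / 11! → 1/11
sum: t=0:+1/14400 = 1/14400
3j²(5 0 5; 0 0 0) = Δ·Π!·Σ² = 1/11  (sign -1)
sum: t=0:+1/30240 = 1/30240
3j²(5 0 5; 2 0 -2) = Δ·Π!·Σ² = 1/11  (sign -1)
combine: 4πI² = 121·1/11·1/11 = 1/1
take √, sign +1: I = 0.28209479

0.282095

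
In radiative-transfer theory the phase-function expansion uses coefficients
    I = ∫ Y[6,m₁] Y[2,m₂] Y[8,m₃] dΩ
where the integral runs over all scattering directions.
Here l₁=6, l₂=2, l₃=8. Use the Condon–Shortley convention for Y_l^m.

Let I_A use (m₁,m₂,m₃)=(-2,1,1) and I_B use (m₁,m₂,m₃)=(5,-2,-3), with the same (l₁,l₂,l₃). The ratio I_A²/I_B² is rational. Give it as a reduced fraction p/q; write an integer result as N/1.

l's match ⇒ only the (l;m) 3-j factors differ between A and B.
A: triangle coeff Δ(6,2,8) = 1/30940; Σ_t [0,0]: t=0:+1/5806080 = 1/5806080; (3j)²=9/884 [(6 2 8; -2 1 1)], sign=-1
B: triangle coeff Δ(6,2,8) = 1/30940; Σ_t [0,0]: t=0:+1/958003200 = 1/958003200; (3j)²=1/6188 [(6 2 8; 5 -2 -3)], sign=-1
I_A²/I_B² = (9/884)/(1/6188) = 63/1

63/1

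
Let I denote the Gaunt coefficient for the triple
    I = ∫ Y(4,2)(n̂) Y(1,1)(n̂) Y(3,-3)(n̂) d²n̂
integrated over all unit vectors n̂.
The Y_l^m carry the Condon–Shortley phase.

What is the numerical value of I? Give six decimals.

0.061558

Checks pass: Σm=0; 8 even; l₃=3∈[3,5].
(2·4+1)(2·1+1)(2·3+1) = 189
Δ: 2! 6! 0! / 9! → 1/252
sum: t=1:−1/36 = -1/36
3j²(4 1 3; 0 0 0) = Δ·Π!·Σ² = 4/63  (sign +1)
sum: t=2:+1/1440 = 1/1440
3j²(4 1 3; 2 1 -3) = Δ·Π!·Σ² = 1/252  (sign +1)
combine: 4πI² = 189·4/63·1/252 = 1/21
take √, sign +1: I = 0.06155813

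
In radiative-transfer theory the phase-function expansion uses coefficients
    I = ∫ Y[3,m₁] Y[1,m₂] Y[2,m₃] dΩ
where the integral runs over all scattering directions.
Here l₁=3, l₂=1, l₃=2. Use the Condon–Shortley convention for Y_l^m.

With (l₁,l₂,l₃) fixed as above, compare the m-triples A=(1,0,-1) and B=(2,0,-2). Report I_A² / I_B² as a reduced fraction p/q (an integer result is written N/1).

Same 3,1,2: normalisation and zero-m 3j drop out of the ratio.
A: Δ: 2! 4! 0! / 7! → 1/105; sum: t=1:−1/6 = -1/6; 3j²(3 1 2; 1 0 -1) = Δ·Π!·Σ² = 8/105  (sign +1)
B: Δ: 2! 4! 0! / 7! → 1/105; sum: t=1:−1/24 = -1/24; 3j²(3 1 2; 2 0 -2) = Δ·Π!·Σ² = 1/21  (sign -1)
I_A²/I_B² = (8/105)/(1/21) = 8/5

8/5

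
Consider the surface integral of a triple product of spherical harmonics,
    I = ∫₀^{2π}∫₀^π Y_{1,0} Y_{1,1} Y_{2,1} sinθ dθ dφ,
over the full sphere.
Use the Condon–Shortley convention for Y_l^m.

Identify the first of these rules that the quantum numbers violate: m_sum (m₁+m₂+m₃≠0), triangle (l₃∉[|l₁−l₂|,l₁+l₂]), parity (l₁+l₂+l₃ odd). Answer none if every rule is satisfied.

m_sum

m₁+m₂+m₃ = 0 + 1 + 1 = 2  ✗
triangle: |1−1|=0 ≤ l₃=2 ≤ 1+1=2
parity: l₁+l₂+l₃ = 4 is even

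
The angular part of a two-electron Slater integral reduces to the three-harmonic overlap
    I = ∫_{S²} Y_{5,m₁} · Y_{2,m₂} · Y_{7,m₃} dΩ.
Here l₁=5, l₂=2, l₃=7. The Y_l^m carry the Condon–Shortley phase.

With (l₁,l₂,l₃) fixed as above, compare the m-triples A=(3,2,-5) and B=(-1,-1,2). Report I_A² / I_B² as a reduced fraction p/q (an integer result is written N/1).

33/28

Shared (l₁,l₂,l₃)=(5,2,7): N and (l;000)² cancel in I_A²/I_B².
A: Δ = 0!·10!·4!/15! = 1/15015; Racah Σ t=0..0: t=0:+1/1935360 = 1/1935360; ⇒ 3j(5 2 7; 3 2 -5)² = 3/91, sgn +1
B: Δ = 0!·10!·4!/15! = 1/15015; Racah Σ t=0..0: t=0:+1/103680 = 1/103680; ⇒ 3j(5 2 7; -1 -1 2)² = 4/143, sgn -1
I_A²/I_B² = (3/91)/(4/143) = 33/28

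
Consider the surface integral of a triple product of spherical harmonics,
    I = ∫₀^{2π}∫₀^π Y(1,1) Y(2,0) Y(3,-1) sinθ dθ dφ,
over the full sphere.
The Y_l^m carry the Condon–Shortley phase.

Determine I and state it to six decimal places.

Rules hold: Σm=0, L=6 even, 1≤3≤3.
N = 3·5·7 = 105
Δ = 0!·2!·4!/7! = 1/105
Racah Σ t=0..0: t=0:+1/4 = 1/4
⇒ 3j(1 2 3; 0 0 0)² = 3/35, sgn -1
Racah Σ t=0..0: t=0:+1/8 = 1/8
⇒ 3j(1 2 3; 1 0 -1)² = 2/35, sgn +1
4πI² = N·(3j₀)²·(3jₘ)² = 18/35
I = -1·√(0.514286/4π) = -0.20230066

-0.202301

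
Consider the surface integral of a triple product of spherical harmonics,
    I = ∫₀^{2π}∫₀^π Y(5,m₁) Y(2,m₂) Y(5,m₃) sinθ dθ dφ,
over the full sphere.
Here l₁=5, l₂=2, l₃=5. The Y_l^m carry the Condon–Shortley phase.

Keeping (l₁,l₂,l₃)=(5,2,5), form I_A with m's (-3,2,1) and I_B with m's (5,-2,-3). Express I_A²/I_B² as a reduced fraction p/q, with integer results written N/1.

Same 5,2,5: normalisation and zero-m 3j drop out of the ratio.
A: Δ: 2! 8! 2! / 13! → 1/38610; sum: t=2:+1/5760 = 1/5760; 3j²(5 2 5; -3 2 1) = Δ·Π!·Σ² = 56/2145  (sign +1)
B: Δ: 2! 8! 2! / 13! → 1/38610; sum: t=0:+1/161280 = 1/161280; 3j²(5 2 5; 5 -2 -3) = Δ·Π!·Σ² = 1/143  (sign +1)
I_A²/I_B² = (56/2145)/(1/143) = 56/15

56/15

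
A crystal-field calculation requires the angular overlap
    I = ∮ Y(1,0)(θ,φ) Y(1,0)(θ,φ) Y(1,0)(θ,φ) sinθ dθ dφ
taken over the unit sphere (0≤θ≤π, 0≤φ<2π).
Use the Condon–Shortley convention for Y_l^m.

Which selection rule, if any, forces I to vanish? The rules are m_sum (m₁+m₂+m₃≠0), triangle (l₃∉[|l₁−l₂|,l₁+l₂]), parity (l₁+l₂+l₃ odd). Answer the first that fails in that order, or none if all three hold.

azimuthal sum: 0 + 0 + 0 = 0  ✓
0 ≤ 1 ≤ 2 (triangle on l)  ✓
L = 1 + 1 + 1 = 3 (odd)  ✗

parity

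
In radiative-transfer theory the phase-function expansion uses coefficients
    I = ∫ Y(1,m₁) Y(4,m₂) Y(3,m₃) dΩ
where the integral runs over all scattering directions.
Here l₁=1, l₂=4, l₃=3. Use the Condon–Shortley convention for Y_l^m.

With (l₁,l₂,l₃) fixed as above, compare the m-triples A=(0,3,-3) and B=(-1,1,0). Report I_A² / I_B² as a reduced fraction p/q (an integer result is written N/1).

7/10

Same 1,4,3: normalisation and zero-m 3j drop out of the ratio.
A: Δ: 2! 0! 6! / 9! → 1/252; sum: t=1:−1/720 = -1/720; 3j²(1 4 3; 0 3 -3) = Δ·Π!·Σ² = 1/36  (sign -1)
B: Δ: 2! 0! 6! / 9! → 1/252; sum: t=2:+1/72 = 1/72; 3j²(1 4 3; -1 1 0) = Δ·Π!·Σ² = 5/126  (sign -1)
I_A²/I_B² = (1/36)/(5/126) = 7/10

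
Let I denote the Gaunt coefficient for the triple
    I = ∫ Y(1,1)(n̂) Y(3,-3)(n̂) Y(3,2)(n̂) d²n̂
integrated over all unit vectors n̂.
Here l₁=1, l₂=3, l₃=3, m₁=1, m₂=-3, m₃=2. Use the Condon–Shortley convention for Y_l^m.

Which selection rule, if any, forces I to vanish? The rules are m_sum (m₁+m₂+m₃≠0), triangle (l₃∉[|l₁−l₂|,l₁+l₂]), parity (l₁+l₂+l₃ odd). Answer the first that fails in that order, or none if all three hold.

parity

azimuthal sum: 1 − 3 + 2 = 0  ✓
2 ≤ 3 ≤ 4 (triangle on l)  ✓
L = 1 + 3 + 3 = 7 (odd)  ✗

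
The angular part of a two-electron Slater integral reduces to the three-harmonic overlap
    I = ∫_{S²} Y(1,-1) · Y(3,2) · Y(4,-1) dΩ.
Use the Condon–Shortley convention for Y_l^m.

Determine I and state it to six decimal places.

Checks pass: Σm=0; 8 even; l₃=4∈[2,4].
(2·1+1)(2·3+1)(2·4+1) = 189
Δ: 0! 2! 6! / 9! → 1/252
sum: t=0:+1/36 = 1/36
3j²(1 3 4; 0 0 0) = Δ·Π!·Σ² = 4/63  (sign +1)
sum: t=0:+1/240 = 1/240
3j²(1 3 4; -1 2 -1) = Δ·Π!·Σ² = 1/84  (sign -1)
combine: 4πI² = 189·4/63·1/84 = 1/7
take √, sign -1: I = -0.10662181

-0.106622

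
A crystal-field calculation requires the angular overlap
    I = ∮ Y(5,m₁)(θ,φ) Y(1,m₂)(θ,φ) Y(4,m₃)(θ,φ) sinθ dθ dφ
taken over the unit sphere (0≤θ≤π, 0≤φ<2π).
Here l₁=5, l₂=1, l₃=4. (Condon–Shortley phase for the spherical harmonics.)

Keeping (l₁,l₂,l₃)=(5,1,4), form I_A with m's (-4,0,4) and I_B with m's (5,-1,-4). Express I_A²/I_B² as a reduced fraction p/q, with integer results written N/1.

Shared (l₁,l₂,l₃)=(5,1,4): N and (l;000)² cancel in I_A²/I_B².
A: Δ = 2!·8!·0!/11! = 1/495; Racah Σ t=1..1: t=1:−1/40320 = -1/40320; ⇒ 3j(5 1 4; -4 0 4)² = 1/55, sgn -1
B: Δ = 2!·8!·0!/11! = 1/495; Racah Σ t=0..0: t=0:+1/80640 = 1/80640; ⇒ 3j(5 1 4; 5 -1 -4)² = 1/11, sgn +1
I_A²/I_B² = (1/55)/(1/11) = 1/5

1/5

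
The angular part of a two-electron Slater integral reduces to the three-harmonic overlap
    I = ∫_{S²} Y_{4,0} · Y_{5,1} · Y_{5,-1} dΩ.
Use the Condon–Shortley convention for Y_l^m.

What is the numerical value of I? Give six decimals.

-0.086798

Checks pass: Σm=0; 14 even; l₃=5∈[1,9].
(2·4+1)(2·5+1)(2·5+1) = 1089
Δ: 4! 4! 6! / 15! → 1/3153150
sum: t=0:+1/69120 t=1:−1/1728 t=2:+1/576 t=3:−1/1728 t=4:+1/69120 = 7/11520
3j²(4 5 5; 0 0 0) = Δ·Π!·Σ² = 2/143  (sign -1)
sum: t=0:+1/414720 t=1:−1/4320 t=2:+1/768 t=3:−1/1296 t=4:+1/27648 = 7/20736
3j²(4 5 5; 0 1 -1) = Δ·Π!·Σ² = 8/1287  (sign +1)
combine: 4πI² = 1089·2/143·8/1287 = 16/169
take √, sign -1: I = -0.08679840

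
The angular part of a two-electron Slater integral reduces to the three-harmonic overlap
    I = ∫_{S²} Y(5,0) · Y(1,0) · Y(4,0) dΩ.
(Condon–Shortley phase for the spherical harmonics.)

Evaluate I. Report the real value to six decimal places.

0.245532

Rules hold: Σm=0, L=10 even, 4≤4≤6.
N = 11·3·9 = 297
Δ = 2!·8!·0!/11! = 1/495
Racah Σ t=1..1: t=1:−1/576 = -1/576
⇒ 3j(5 1 4; 0 0 0)² = 5/99, sgn -1
(m-triple is (0,0,0) — same symbol as above.)
4πI² = N·(3j₀)²·(3jₘ)² = 25/33
I = +1·√(0.757576/4π) = 0.24553200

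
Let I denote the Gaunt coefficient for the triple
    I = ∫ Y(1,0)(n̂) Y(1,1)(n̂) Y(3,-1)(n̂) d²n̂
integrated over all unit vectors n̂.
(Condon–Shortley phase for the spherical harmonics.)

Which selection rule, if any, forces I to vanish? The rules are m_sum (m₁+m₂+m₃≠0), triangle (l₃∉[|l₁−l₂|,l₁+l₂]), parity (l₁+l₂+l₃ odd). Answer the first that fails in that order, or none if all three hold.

Σmᵢ = 0  ✓
l₃∈[|l₁−l₂|,l₁+l₂]=[0,2], have l₃=3  ✗
Σlᵢ = 5 ⇒ odd

triangle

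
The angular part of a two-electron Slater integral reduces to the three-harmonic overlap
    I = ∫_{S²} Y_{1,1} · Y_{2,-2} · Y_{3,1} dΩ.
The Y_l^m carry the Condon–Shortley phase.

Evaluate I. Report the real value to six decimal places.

Rules hold: Σm=0, L=6 even, 1≤3≤3.
N = 3·5·7 = 105
Δ = 0!·2!·4!/7! = 1/105
Racah Σ t=0..0: t=0:+1/4 = 1/4
⇒ 3j(1 2 3; 0 0 0)² = 3/35, sgn -1
Racah Σ t=0..0: t=0:+1/48 = 1/48
⇒ 3j(1 2 3; 1 -2 1)² = 1/105, sgn +1
4πI² = N·(3j₀)²·(3jₘ)² = 3/35
I = -1·√(0.0857143/4π) = -0.08258890

-0.082589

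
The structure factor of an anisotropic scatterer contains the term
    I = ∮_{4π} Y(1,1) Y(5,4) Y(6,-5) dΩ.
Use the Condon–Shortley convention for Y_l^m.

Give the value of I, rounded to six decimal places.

Checks pass: Σm=0; 12 even; l₃=6∈[4,6].
(2·1+1)(2·5+1)(2·6+1) = 429
Δ: 0! 2! 10! / 13! → 1/858
sum: t=0:+1/14400 = 1/14400
3j²(1 5 6; 0 0 0) = Δ·Π!·Σ² = 6/143  (sign +1)
sum: t=0:+1/725760 = 1/725760
3j²(1 5 6; 1 4 -5) = Δ·Π!·Σ² = 5/78  (sign -1)
combine: 4πI² = 429·6/143·5/78 = 15/13
take √, sign -1: I = -0.30301841

-0.303018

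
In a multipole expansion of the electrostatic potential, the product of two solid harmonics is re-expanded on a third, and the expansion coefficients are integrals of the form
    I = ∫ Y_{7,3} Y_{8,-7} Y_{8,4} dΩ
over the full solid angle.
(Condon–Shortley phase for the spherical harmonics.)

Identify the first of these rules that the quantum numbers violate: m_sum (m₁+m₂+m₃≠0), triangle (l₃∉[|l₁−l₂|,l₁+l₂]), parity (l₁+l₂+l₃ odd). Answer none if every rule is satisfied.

m₁+m₂+m₃ = 3 − 7 + 4 = 0  ✓
triangle: |7−8|=1 ≤ l₃=8 ≤ 7+8=15  ✓
parity: l₁+l₂+l₃ = 23 is odd  ✗

parity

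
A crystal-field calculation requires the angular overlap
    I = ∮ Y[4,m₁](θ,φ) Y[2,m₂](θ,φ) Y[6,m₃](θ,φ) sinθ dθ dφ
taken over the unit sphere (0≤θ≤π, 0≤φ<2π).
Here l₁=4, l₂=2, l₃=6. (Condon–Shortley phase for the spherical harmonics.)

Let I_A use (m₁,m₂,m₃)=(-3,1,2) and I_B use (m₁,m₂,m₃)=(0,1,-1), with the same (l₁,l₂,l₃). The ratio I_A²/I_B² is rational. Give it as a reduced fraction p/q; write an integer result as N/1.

l's match ⇒ only the (l;m) 3-j factors differ between A and B.
A: triangle coeff Δ(4,2,6) = 1/6435; Σ_t [0,0]: t=0:+1/30240 = 1/30240; (3j)²=32/6435 [(4 2 6; -3 1 2)], sign=+1
B: triangle coeff Δ(4,2,6) = 1/6435; Σ_t [0,0]: t=0:+1/3456 = 1/3456; (3j)²=35/1287 [(4 2 6; 0 1 -1)], sign=-1
I_A²/I_B² = (32/6435)/(35/1287) = 32/175

32/175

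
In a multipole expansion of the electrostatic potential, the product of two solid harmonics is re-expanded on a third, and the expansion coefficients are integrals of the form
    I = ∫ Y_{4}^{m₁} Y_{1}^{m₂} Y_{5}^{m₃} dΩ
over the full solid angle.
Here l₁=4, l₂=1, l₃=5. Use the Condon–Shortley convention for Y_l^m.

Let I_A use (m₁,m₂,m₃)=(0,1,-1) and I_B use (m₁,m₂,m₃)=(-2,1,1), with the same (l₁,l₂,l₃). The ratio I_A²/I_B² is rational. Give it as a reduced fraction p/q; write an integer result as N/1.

5/2

Same 4,1,5: normalisation and zero-m 3j drop out of the ratio.
A: Δ: 0! 8! 2! / 11! → 1/495; sum: t=0:+1/1152 = 1/1152; 3j²(4 1 5; 0 1 -1) = Δ·Π!·Σ² = 1/33  (sign +1)
B: Δ: 0! 8! 2! / 11! → 1/495; sum: t=0:+1/2880 = 1/2880; 3j²(4 1 5; -2 1 1) = Δ·Π!·Σ² = 2/165  (sign +1)
I_A²/I_B² = (1/33)/(2/165) = 5/2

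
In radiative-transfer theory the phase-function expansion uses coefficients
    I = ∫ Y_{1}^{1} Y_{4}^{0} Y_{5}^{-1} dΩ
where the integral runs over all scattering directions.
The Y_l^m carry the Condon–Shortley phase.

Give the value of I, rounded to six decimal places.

-0.190188

m-sum 0 ✓  L=10 even ✓  3≤5≤5 ✓
Π(2lᵢ+1) = 3×9×11 = 297
triangle coeff Δ(1,4,5) = 1/495
Σ_t [0,0]: t=0:+1/576 = 1/576
(3j)²=5/99 [(1 4 5; 0 0 0)], sign=-1
Σ_t [0,0]: t=0:+1/1152 = 1/1152
(3j)²=1/33 [(1 4 5; 1 0 -1)], sign=+1
⇒ 4πI² = 5/11
I = (-1)√(5/11/(4π)) = -0.19018827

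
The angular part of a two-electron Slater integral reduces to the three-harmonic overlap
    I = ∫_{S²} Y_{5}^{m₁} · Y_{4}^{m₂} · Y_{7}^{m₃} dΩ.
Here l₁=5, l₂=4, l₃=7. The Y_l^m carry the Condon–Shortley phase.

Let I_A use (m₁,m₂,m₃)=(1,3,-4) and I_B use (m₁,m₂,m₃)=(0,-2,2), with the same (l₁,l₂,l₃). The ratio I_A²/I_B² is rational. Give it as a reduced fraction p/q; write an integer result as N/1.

231/10

Shared (l₁,l₂,l₃)=(5,4,7): N and (l;000)² cancel in I_A²/I_B².
A: Δ = 2!·8!·6!/17! = 1/6126120; Racah Σ t=1..2: t=1:−1/518400 t=2:+1/345600 = 1/1036800; ⇒ 3j(5 4 7; 1 3 -4)² = 7/2210, sgn -1
B: Δ = 2!·8!·6!/17! = 1/6126120; Racah Σ t=0..2: t=0:+1/69120 t=1:−1/69120 t=2:+1/1036800 = 1/1036800; ⇒ 3j(5 4 7; 0 -2 2)² = 1/7293, sgn -1
I_A²/I_B² = (7/2210)/(1/7293) = 231/10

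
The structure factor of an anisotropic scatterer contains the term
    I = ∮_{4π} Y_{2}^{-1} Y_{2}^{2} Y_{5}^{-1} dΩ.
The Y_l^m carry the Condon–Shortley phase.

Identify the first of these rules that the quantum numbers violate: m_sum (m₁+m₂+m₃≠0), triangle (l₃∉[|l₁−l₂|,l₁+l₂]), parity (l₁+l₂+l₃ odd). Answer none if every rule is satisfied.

triangle

m₁+m₂+m₃ = -1 + 2 − 1 = 0  ✓
triangle: |2−2|=0 ≤ l₃=5 ≤ 2+2=4  ✗
parity: l₁+l₂+l₃ = 9 is odd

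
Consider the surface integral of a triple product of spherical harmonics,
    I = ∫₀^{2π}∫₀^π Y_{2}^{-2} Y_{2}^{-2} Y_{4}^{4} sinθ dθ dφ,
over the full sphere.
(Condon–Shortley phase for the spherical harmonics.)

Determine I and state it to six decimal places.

Rules hold: Σm=0, L=8 even, 0≤4≤4.
N = 5·5·9 = 225
Δ = 0!·4!·4!/9! = 1/630
Racah Σ t=0..0: t=0:+1/16 = 1/16
⇒ 3j(2 2 4; 0 0 0)² = 2/35, sgn +1
Racah Σ t=0..0: t=0:+1/576 = 1/576
⇒ 3j(2 2 4; -2 -2 4)² = 1/9, sgn +1
4πI² = N·(3j₀)²·(3jₘ)² = 10/7
I = +1·√(1.42857/4π) = 0.33716777

0.337168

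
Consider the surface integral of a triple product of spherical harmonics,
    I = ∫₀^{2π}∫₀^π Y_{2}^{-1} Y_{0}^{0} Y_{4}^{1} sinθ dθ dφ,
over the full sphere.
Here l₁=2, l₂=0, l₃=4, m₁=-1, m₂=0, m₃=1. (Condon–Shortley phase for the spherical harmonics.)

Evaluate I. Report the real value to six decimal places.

0.000000

|2−0|≤4≤2+0 violated ⇒ I = 0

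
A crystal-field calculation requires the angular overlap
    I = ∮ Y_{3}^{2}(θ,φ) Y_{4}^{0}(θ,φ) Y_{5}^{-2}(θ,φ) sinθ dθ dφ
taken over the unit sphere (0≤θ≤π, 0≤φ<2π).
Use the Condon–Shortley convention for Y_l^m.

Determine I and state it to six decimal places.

-0.065427

Checks pass: Σm=0; 12 even; l₃=5∈[1,7].
(2·3+1)(2·4+1)(2·5+1) = 693
Δ: 2! 4! 6! / 13! → 1/180180
sum: t=0:+1/576 t=1:−1/144 t=2:+1/576 = -1/288
3j²(3 4 5; 0 0 0) = Δ·Π!·Σ² = 20/1001  (sign +1)
sum: t=0:+1/576 t=1:−1/864 = 1/1728
3j²(3 4 5; 2 0 -2) = Δ·Π!·Σ² = 5/1287  (sign -1)
combine: 4πI² = 693·20/1001·5/1287 = 100/1859
take √, sign -1: I = -0.06542675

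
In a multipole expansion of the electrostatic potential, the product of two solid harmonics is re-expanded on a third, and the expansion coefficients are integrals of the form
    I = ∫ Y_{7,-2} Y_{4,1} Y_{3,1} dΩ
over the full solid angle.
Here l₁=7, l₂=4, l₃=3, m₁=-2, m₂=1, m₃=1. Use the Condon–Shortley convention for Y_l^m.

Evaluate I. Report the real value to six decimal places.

Rules hold: Σm=0, L=14 even, 3≤3≤11.
N = 15·9·7 = 945
Δ = 8!·6!·0!/15! = 1/45045
Racah Σ t=4..4: t=4:+1/20736 = 1/20736
⇒ 3j(7 4 3; 0 0 0)² = 35/1287, sgn -1
Racah Σ t=5..5: t=5:−1/34560 = -1/34560
⇒ 3j(7 4 3; -2 1 1)² = 4/143, sgn -1
4πI² = N·(3j₀)²·(3jₘ)² = 14700/20449
I = +1·√(0.718862/4π) = 0.23917605

0.239176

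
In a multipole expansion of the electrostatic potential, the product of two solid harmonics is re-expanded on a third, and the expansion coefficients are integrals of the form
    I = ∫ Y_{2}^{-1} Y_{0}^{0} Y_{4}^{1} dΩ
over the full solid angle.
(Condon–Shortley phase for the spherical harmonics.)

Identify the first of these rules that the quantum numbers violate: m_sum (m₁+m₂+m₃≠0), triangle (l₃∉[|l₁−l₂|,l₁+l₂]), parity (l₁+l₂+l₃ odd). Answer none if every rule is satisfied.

triangle

Σmᵢ = 0  ✓
l₃∈[|l₁−l₂|,l₁+l₂]=[2,2], have l₃=4  ✗
Σlᵢ = 6 ⇒ even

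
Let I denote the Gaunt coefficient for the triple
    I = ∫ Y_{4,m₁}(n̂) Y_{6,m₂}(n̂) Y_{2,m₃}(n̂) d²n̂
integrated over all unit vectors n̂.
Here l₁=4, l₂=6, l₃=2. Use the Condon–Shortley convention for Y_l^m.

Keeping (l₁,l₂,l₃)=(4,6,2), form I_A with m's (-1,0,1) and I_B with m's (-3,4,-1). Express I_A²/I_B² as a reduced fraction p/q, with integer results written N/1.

1/2

l's match ⇒ only the (l;m) 3-j factors differ between A and B.
A: triangle coeff Δ(4,6,2) = 1/6435; Σ_t [5,5]: t=5:−1/4320 = -1/4320; (3j)²=8/429 [(4 6 2; -1 0 1)], sign=+1
B: triangle coeff Δ(4,6,2) = 1/6435; Σ_t [7,7]: t=7:−1/30240 = -1/30240; (3j)²=16/429 [(4 6 2; -3 4 -1)], sign=+1
I_A²/I_B² = (8/429)/(16/429) = 1/2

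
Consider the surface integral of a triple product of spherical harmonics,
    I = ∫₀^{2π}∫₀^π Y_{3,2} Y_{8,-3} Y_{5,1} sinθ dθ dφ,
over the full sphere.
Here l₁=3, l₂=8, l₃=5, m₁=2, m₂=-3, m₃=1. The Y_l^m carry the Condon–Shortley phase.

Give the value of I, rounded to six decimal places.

Checks pass: Σm=0; 16 even; l₃=5∈[5,11].
(2·3+1)(2·8+1)(2·5+1) = 1309
Δ: 6! 0! 10! / 17! → 1/136136
sum: t=3:−1/518400 = -1/518400
3j²(3 8 5; 0 0 0) = Δ·Π!·Σ² = 56/2431  (sign +1)
sum: t=1:−1/2073600 = -1/2073600
3j²(3 8 5; 2 -3 1) = Δ·Π!·Σ² = 15/884  (sign -1)
combine: 4πI² = 1309·56/2431·15/884 = 1470/2873
take √, sign -1: I = -0.20178363

-0.201784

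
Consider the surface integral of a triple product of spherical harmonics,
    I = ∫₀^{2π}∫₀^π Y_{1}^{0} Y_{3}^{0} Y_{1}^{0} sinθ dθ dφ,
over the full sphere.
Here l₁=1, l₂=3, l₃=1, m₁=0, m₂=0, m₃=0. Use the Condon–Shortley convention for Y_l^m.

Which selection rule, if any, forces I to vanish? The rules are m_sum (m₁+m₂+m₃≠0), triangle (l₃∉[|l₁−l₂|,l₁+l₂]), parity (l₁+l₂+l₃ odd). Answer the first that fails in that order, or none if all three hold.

m₁+m₂+m₃ = 0 + 0 + 0 = 0  ✓
triangle: |1−3|=2 ≤ l₃=1 ≤ 1+3=4  ✗
parity: l₁+l₂+l₃ = 5 is odd

triangle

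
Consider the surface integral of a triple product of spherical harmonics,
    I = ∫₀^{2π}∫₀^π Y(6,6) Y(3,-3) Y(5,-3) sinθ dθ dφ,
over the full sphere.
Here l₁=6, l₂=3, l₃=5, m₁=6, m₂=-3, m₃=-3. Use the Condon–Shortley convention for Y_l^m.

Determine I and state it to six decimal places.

-0.119512

Rules hold: Σm=0, L=14 even, 3≤5≤9.
N = 13·7·11 = 1001
Δ = 4!·8!·2!/15! = 1/675675
Racah Σ t=1..3: t=1:−1/8640 t=2:+1/2304 t=3:−1/8640 = 7/34560
⇒ 3j(6 3 5; 0 0 0)² = 7/429, sgn -1
Racah Σ t=0..0: t=0:+1/1935360 = 1/1935360
⇒ 3j(6 3 5; 6 -3 -3)² = 1/91, sgn +1
4πI² = N·(3j₀)²·(3jₘ)² = 7/39
I = -1·√(0.179487/4π) = -0.11951207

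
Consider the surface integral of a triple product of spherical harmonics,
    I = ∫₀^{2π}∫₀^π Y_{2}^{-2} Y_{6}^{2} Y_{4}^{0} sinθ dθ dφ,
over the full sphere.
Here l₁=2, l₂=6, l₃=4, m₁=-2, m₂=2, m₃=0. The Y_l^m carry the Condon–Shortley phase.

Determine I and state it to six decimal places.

0.133065

m-sum 0 ✓  L=12 even ✓  4≤4≤8 ✓
Π(2lᵢ+1) = 5×13×9 = 585
triangle coeff Δ(2,6,4) = 1/6435
Σ_t [2,2]: t=2:+1/2304 = 1/2304
(3j)²=5/143 [(2 6 4; 0 0 0)], sign=+1
Σ_t [4,4]: t=4:+1/13824 = 1/13824
(3j)²=14/1287 [(2 6 4; -2 2 0)], sign=+1
⇒ 4πI² = 350/1573
I = (+1)√(350/1573/(4π)) = 0.13306527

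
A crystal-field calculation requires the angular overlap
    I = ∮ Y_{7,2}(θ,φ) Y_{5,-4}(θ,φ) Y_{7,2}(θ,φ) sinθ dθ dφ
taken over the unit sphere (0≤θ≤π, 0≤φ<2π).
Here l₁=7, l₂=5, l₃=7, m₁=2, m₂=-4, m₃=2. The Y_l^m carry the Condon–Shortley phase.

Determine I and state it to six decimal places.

0.000000

l₁+l₂+l₃=19 is odd: 3j(l;000)=0 ⇒ I=0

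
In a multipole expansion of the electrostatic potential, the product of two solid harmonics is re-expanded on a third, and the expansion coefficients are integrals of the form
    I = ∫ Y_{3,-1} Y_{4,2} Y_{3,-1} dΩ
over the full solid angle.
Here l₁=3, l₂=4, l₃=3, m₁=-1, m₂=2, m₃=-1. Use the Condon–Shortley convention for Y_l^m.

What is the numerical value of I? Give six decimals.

0.162193

m-sum 0 ✓  L=10 even ✓  1≤3≤7 ✓
Π(2lᵢ+1) = 7×9×7 = 441
triangle coeff Δ(3,4,3) = 1/34650
Σ_t [1,3]: t=1:−1/72 t=2:+1/16 t=3:−1/72 = 5/144
(3j)²=2/77 [(3 4 3; 0 0 0)], sign=-1
Σ_t [2,4]: t=2:+1/192 t=3:−1/36 t=4:+1/192 = -5/288
(3j)²=20/693 [(3 4 3; -1 2 -1)], sign=-1
⇒ 4πI² = 40/121
I = (+1)√(40/121/(4π)) = 0.16219310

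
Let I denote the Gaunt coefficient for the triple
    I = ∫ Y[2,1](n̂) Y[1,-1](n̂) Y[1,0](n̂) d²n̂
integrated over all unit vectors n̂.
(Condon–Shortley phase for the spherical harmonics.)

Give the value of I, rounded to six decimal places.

m-sum 0 ✓  L=4 even ✓  1≤1≤3 ✓
Π(2lᵢ+1) = 5×3×3 = 45
triangle coeff Δ(2,1,1) = 1/30
Σ_t [1,1]: t=1:−1/1 = -1/1
(3j)²=2/15 [(2 1 1; 0 0 0)], sign=+1
Σ_t [0,0]: t=0:+1/2 = 1/2
(3j)²=1/10 [(2 1 1; 1 -1 0)], sign=-1
⇒ 4πI² = 3/5
I = (-1)√(3/5/(4π)) = -0.21850969

-0.218510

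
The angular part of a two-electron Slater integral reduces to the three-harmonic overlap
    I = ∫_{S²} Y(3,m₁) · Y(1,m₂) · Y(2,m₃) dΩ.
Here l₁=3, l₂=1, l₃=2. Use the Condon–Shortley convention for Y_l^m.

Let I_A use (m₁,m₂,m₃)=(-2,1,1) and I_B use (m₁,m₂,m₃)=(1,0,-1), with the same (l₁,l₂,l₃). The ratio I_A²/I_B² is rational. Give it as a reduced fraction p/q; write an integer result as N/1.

Shared (l₁,l₂,l₃)=(3,1,2): N and (l;000)² cancel in I_A²/I_B².
A: Δ = 2!·4!·0!/7! = 1/105; Racah Σ t=2..2: t=2:+1/12 = 1/12; ⇒ 3j(3 1 2; -2 1 1)² = 2/21, sgn -1
B: Δ = 2!·4!·0!/7! = 1/105; Racah Σ t=1..1: t=1:−1/6 = -1/6; ⇒ 3j(3 1 2; 1 0 -1)² = 8/105, sgn +1
I_A²/I_B² = (2/21)/(8/105) = 5/4

5/4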